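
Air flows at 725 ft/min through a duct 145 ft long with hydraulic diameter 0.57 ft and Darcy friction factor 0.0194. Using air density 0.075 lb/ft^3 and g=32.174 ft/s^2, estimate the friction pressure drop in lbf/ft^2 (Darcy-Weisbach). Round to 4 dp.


v_fps = 725/60 = 12.0833 ft/s
dp = 0.0194*(145/0.57)*0.075*12.0833^2/(2*32.174) = 0.8398 lbf/ft^2

0.8398 lbf/ft^2


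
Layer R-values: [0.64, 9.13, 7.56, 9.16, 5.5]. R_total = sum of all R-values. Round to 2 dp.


R_total = 0.64 + 9.13 + 7.56 + 9.16 + 5.5 = 31.99

31.99


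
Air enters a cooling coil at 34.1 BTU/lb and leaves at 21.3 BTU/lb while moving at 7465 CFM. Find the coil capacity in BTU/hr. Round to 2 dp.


Q = 4.5 * 7465 * (34.1 - 21.3) = 429984.00 BTU/hr

429984.00 BTU/hr


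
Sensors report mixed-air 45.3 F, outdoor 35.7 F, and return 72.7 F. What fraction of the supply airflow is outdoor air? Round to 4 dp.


frac = (45.3 - 72.7) / (35.7 - 72.7) = 0.7405

0.7405


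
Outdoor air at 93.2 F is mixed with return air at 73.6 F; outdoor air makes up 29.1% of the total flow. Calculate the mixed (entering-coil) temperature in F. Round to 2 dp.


T_mix = 73.6 + (29.1/100)*(93.2-73.6) = 79.30 F

79.30 F


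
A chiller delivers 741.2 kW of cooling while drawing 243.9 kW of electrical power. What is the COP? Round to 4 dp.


COP = 741.2 / 243.9 = 3.0390

3.0390


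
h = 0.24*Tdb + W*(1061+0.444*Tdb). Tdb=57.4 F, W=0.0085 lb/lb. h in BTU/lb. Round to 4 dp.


h = 0.24*57.4 + 0.0085*(1061+0.444*57.4) = 23.0111 BTU/lb

23.0111 BTU/lb


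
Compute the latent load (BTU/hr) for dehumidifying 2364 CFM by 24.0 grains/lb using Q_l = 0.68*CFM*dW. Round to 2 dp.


Q = 0.68 * 2364 * 24.0 = 38580.48 BTU/hr

38580.48 BTU/hr


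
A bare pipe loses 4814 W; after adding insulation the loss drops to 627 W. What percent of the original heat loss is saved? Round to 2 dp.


Savings = ((4814-627)/4814)*100 = 86.98 %

86.98 %


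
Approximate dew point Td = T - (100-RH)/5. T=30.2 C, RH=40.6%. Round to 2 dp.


Td = 30.2 - (100-40.6)/5 = 18.32 C

18.32 C


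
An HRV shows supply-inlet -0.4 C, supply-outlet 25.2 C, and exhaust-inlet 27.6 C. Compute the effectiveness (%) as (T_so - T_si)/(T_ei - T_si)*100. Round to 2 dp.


eff = (25.2-(-0.4))/(27.6-(-0.4))*100 = 91.43 %

91.43 %


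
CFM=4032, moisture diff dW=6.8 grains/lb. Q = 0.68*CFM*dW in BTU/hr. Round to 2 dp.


Q = 0.68 * 4032 * 6.8 = 18643.97 BTU/hr

18643.97 BTU/hr


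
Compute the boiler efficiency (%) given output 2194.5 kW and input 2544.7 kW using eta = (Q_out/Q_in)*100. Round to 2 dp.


eta = (2194.5/2544.7)*100 = 86.24 %

86.24 %


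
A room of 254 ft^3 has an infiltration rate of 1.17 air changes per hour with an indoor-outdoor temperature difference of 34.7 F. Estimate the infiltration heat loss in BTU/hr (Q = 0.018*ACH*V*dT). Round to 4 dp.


Q = 0.018 * 1.17 * 254 * 34.7 = 185.6186 BTU/hr

185.6186 BTU/hr


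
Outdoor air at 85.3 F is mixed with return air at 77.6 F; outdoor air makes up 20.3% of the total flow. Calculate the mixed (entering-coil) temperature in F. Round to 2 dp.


T_mix = 77.6 + (20.3/100)*(85.3-77.6) = 79.16 F

79.16 F


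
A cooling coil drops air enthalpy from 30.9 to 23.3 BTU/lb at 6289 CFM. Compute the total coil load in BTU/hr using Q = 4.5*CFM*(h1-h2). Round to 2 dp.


Q = 4.5 * 6289 * (30.9 - 23.3) = 215083.80 BTU/hr

215083.80 BTU/hr


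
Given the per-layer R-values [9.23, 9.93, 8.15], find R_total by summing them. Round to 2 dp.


R_total = 9.23 + 9.93 + 8.15 = 27.31

27.31


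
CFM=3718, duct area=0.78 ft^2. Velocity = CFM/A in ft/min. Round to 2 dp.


V = 3718 / 0.78 = 4766.67 ft/min

4766.67 ft/min


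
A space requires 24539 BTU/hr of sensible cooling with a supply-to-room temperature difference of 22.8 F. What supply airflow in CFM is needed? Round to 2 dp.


CFM = 24539 / (1.08 * 22.8) = 996.55

996.55 CFM


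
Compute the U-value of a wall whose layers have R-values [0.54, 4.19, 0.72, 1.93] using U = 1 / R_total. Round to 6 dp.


R_total = 0.54 + 4.19 + 0.72 + 1.93 = 7.38
U = 1/7.38 = 0.135501

0.135501


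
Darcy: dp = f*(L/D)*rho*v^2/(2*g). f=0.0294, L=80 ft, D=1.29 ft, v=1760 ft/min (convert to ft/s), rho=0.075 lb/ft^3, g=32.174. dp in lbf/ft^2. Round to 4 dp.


v_fps = 1760/60 = 29.3333 ft/s
dp = 0.0294*(80/1.29)*0.075*29.3333^2/(2*32.174) = 1.8285 lbf/ft^2

1.8285 lbf/ft^2


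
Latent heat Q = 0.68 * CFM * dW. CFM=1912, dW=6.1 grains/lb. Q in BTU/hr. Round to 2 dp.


Q = 0.68 * 1912 * 6.1 = 7930.98 BTU/hr

7930.98 BTU/hr


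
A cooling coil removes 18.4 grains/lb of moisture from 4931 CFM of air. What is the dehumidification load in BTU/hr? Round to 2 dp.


Q = 0.68 * 4931 * 18.4 = 61696.67 BTU/hr

61696.67 BTU/hr


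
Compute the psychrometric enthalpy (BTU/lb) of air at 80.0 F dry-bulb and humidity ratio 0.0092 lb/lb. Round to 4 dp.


h = 0.24*80.0 + 0.0092*(1061+0.444*80.0) = 29.2880 BTU/lb

29.2880 BTU/lb


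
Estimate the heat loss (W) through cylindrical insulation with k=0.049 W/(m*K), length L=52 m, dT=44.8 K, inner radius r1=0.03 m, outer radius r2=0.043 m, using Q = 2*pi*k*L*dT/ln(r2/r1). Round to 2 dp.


Q = 2*pi*0.049*52*44.8/ln(0.043/0.03) = 1992.29 W

1992.29 W


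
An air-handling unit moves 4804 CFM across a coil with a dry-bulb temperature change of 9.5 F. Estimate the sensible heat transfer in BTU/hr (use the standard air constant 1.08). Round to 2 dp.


Q = 1.08 * 4804 * 9.5 = 49289.04 BTU/hr

49289.04 BTU/hr


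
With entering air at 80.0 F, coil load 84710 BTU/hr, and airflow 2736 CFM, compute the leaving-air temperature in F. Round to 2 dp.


dT = 84710/(1.08*2736) = 28.6678
T_leave = 80.0 - 28.6678 = 51.33 F

51.33 F


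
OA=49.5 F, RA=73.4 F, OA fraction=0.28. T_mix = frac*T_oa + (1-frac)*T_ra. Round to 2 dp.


T_mix = 0.28*49.5 + 0.72*73.4 = 66.71 F

66.71 F


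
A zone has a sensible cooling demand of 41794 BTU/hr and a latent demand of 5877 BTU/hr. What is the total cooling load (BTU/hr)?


Qt = 41794 + 5877 = 47671 BTU/hr

47671 BTU/hr


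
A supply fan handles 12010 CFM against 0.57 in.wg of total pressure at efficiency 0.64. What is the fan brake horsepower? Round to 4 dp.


BHP = 12010 * 0.57 / (6356 * 0.64) = 1.6829 hp

1.6829 hp


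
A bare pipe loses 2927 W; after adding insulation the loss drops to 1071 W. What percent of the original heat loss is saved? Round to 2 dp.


Savings = ((2927-1071)/2927)*100 = 63.41 %

63.41 %


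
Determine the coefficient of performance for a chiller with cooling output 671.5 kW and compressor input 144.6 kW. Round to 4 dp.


COP = 671.5 / 144.6 = 4.6438

4.6438


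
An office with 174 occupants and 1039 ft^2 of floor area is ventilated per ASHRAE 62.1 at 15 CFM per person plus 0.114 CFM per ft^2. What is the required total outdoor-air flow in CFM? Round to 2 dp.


Total = 174*15 + 1039*0.114 = 2728.45 CFM

2728.45 CFM


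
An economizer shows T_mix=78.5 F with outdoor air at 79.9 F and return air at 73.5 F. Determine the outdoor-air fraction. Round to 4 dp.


frac = (78.5 - 73.5) / (79.9 - 73.5) = 0.7813

0.7813


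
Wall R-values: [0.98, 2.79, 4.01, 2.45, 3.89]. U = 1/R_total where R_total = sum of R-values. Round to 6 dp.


R_total = 0.98 + 2.79 + 4.01 + 2.45 + 3.89 = 14.12
U = 1/14.12 = 0.070822

0.070822


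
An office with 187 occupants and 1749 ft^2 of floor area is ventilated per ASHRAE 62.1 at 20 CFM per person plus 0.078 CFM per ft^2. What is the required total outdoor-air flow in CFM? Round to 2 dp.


Total = 187*20 + 1749*0.078 = 3876.42 CFM

3876.42 CFM


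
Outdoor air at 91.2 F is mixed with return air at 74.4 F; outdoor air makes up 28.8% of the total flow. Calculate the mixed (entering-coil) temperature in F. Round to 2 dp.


T_mix = 74.4 + (28.8/100)*(91.2-74.4) = 79.24 F

79.24 F


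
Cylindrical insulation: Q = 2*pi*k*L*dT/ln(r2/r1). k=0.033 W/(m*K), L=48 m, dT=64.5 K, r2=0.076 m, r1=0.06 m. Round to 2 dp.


Q = 2*pi*0.033*48*64.5/ln(0.076/0.06) = 2715.61 W

2715.61 W


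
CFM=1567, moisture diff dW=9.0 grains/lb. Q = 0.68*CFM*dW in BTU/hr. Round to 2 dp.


Q = 0.68 * 1567 * 9.0 = 9590.04 BTU/hr

9590.04 BTU/hr


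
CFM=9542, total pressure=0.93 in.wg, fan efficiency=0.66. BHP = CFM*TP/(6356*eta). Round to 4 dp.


BHP = 9542 * 0.93 / (6356 * 0.66) = 2.1154 hp

2.1154 hp


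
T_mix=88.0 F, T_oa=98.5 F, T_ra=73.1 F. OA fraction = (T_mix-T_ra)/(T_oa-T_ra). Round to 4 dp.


frac = (88.0 - 73.1) / (98.5 - 73.1) = 0.5866

0.5866


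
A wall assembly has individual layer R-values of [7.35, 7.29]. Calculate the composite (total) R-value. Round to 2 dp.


R_total = 7.35 + 7.29 = 14.64

14.64


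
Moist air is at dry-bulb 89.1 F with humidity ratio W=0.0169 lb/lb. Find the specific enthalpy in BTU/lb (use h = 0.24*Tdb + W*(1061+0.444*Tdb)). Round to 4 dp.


h = 0.24*89.1 + 0.0169*(1061+0.444*89.1) = 39.9835 BTU/lb

39.9835 BTU/lb


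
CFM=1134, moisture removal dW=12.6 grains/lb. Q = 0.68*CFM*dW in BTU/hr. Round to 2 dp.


Q = 0.68 * 1134 * 12.6 = 9716.11 BTU/hr

9716.11 BTU/hr


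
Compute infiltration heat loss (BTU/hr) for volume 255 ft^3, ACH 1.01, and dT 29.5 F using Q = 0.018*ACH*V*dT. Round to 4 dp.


Q = 0.018 * 1.01 * 255 * 29.5 = 136.7591 BTU/hr

136.7591 BTU/hr


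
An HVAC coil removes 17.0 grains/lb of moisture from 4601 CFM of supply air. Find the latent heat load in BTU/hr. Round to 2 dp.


Q = 0.68 * 4601 * 17.0 = 53187.56 BTU/hr

53187.56 BTU/hr


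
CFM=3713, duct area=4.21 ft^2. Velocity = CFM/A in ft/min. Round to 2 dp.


V = 3713 / 4.21 = 881.95 ft/min

881.95 ft/min


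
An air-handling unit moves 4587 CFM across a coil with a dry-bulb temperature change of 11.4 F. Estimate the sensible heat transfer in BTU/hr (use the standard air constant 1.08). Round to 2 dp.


Q = 1.08 * 4587 * 11.4 = 56475.14 BTU/hr

56475.14 BTU/hr


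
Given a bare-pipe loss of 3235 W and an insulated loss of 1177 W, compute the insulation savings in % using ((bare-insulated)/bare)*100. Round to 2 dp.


Savings = ((3235-1177)/3235)*100 = 63.62 %

63.62 %


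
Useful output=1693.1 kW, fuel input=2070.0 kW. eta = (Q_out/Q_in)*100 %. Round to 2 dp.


eta = (1693.1/2070.0)*100 = 81.79 %

81.79 %


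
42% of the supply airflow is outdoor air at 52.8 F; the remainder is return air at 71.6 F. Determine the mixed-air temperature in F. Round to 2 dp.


T_mix = 0.42*52.8 + 0.58*71.6 = 63.70 F

63.70 F


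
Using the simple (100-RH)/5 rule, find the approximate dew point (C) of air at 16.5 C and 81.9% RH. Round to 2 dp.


Td = 16.5 - (100-81.9)/5 = 12.88 C

12.88 C


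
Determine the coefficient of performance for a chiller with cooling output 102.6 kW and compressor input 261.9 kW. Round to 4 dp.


COP = 102.6 / 261.9 = 0.3918

0.3918


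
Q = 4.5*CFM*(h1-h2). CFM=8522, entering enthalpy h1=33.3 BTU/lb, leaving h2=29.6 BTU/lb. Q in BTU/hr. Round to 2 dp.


Q = 4.5 * 8522 * (33.3 - 29.6) = 141891.30 BTU/hr

141891.30 BTU/hr


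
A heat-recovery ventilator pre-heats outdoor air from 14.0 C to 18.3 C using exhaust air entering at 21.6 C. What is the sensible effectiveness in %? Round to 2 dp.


eff = (18.3-14.0)/(21.6-14.0)*100 = 56.58 %

56.58 %


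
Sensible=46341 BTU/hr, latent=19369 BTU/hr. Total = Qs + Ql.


Qt = 46341 + 19369 = 65710 BTU/hr

65710 BTU/hr


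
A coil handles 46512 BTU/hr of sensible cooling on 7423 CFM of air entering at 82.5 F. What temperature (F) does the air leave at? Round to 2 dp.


dT = 46512/(1.08*7423) = 5.8018
T_leave = 82.5 - 5.8018 = 76.70 F

76.70 F


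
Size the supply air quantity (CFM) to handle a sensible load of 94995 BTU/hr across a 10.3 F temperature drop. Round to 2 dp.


CFM = 94995 / (1.08 * 10.3) = 8539.64

8539.64 CFM


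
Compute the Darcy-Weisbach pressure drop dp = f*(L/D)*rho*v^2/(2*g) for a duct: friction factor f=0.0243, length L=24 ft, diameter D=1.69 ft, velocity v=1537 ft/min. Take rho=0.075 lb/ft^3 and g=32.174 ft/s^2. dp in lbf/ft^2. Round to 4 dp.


v_fps = 1537/60 = 25.6167 ft/s
dp = 0.0243*(24/1.69)*0.075*25.6167^2/(2*32.174) = 0.2639 lbf/ft^2

0.2639 lbf/ft^2


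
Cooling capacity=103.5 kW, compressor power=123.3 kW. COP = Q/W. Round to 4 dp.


COP = 103.5 / 123.3 = 0.8394

0.8394


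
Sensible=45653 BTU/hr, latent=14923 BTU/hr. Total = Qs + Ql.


Qt = 45653 + 14923 = 60576 BTU/hr

60576 BTU/hr


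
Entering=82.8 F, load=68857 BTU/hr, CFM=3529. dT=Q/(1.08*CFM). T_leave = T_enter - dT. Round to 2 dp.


dT = 68857/(1.08*3529) = 18.0664
T_leave = 82.8 - 18.0664 = 64.73 F

64.73 F


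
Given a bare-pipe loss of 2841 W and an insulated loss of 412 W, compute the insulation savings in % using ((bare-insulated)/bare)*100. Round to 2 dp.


Savings = ((2841-412)/2841)*100 = 85.50 %

85.50 %


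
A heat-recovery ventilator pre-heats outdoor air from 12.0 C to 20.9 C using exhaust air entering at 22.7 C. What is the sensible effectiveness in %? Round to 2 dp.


eff = (20.9-12.0)/(22.7-12.0)*100 = 83.18 %

83.18 %


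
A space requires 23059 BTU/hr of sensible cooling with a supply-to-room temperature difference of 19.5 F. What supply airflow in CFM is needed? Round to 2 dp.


CFM = 23059 / (1.08 * 19.5) = 1094.92

1094.92 CFM


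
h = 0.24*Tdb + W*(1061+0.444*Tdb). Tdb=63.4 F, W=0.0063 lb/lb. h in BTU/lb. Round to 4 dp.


h = 0.24*63.4 + 0.0063*(1061+0.444*63.4) = 22.0776 BTU/lb

22.0776 BTU/lb


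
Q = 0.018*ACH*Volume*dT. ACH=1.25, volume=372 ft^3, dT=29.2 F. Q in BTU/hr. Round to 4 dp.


Q = 0.018 * 1.25 * 372 * 29.2 = 244.4040 BTU/hr

244.4040 BTU/hr


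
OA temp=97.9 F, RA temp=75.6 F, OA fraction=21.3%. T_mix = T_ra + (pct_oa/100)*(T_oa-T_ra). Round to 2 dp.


T_mix = 75.6 + (21.3/100)*(97.9-75.6) = 80.35 F

80.35 F


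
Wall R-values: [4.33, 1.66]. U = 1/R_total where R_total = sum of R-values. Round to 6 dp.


R_total = 4.33 + 1.66 = 5.99
U = 1/5.99 = 0.166945

0.166945


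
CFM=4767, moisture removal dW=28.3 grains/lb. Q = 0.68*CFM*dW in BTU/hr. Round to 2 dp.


Q = 0.68 * 4767 * 28.3 = 91736.15 BTU/hr

91736.15 BTU/hr


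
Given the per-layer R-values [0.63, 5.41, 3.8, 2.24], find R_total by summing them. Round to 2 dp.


R_total = 0.63 + 5.41 + 3.8 + 2.24 = 12.08

12.08


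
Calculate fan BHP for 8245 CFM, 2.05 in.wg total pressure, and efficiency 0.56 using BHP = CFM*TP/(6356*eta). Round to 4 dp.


BHP = 8245 * 2.05 / (6356 * 0.56) = 4.7487 hp

4.7487 hp


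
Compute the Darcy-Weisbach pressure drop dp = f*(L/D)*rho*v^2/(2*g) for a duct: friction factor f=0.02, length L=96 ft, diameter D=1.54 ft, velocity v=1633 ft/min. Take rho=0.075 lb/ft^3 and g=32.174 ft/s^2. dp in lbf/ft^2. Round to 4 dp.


v_fps = 1633/60 = 27.2167 ft/s
dp = 0.02*(96/1.54)*0.075*27.2167^2/(2*32.174) = 1.0764 lbf/ft^2

1.0764 lbf/ft^2


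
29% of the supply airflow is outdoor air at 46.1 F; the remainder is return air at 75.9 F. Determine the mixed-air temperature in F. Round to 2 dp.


T_mix = 0.29*46.1 + 0.71*75.9 = 67.26 F

67.26 F


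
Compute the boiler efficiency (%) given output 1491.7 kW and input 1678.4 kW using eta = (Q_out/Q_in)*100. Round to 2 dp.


eta = (1491.7/1678.4)*100 = 88.88 %

88.88 %


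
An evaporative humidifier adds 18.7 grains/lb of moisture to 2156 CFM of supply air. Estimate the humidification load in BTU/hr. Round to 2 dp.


Q = 0.68 * 2156 * 18.7 = 27415.70 BTU/hr

27415.70 BTU/hr


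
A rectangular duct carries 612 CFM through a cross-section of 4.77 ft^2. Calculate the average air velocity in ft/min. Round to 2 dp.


V = 612 / 4.77 = 128.30 ft/min

128.30 ft/min


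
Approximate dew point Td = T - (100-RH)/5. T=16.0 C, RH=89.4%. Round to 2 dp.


Td = 16.0 - (100-89.4)/5 = 13.88 C

13.88 C


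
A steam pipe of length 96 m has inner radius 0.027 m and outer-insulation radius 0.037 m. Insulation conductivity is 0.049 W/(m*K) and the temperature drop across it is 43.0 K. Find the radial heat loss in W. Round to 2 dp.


Q = 2*pi*0.049*96*43.0/ln(0.037/0.027) = 4033.60 W

4033.60 W


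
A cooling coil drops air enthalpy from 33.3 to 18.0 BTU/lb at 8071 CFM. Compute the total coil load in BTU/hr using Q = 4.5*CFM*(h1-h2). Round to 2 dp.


Q = 4.5 * 8071 * (33.3 - 18.0) = 555688.35 BTU/hr

555688.35 BTU/hr


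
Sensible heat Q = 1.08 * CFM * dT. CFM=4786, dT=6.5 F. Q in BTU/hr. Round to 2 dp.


Q = 1.08 * 4786 * 6.5 = 33597.72 BTU/hr

33597.72 BTU/hr


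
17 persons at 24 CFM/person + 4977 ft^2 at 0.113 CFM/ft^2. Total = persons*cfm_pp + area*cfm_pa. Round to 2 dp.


Total = 17*24 + 4977*0.113 = 970.40 CFM

970.40 CFM


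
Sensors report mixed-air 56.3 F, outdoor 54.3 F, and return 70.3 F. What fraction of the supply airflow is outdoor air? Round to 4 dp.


frac = (56.3 - 70.3) / (54.3 - 70.3) = 0.8750

0.8750


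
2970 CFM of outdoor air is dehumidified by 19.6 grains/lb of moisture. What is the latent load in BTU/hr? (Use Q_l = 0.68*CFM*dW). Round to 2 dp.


Q = 0.68 * 2970 * 19.6 = 39584.16 BTU/hr

39584.16 BTU/hr


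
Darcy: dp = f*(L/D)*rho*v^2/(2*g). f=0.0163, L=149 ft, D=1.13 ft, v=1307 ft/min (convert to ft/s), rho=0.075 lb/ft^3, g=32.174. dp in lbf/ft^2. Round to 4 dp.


v_fps = 1307/60 = 21.7833 ft/s
dp = 0.0163*(149/1.13)*0.075*21.7833^2/(2*32.174) = 1.1887 lbf/ft^2

1.1887 lbf/ft^2


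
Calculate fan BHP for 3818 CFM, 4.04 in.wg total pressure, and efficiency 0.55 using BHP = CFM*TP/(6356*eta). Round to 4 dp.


BHP = 3818 * 4.04 / (6356 * 0.55) = 4.4124 hp

4.4124 hp


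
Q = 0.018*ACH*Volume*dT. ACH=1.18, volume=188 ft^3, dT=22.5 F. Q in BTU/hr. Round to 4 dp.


Q = 0.018 * 1.18 * 188 * 22.5 = 89.8452 BTU/hr

89.8452 BTU/hr


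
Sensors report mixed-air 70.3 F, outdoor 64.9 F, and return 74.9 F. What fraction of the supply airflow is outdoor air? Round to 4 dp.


frac = (70.3 - 74.9) / (64.9 - 74.9) = 0.4600

0.4600


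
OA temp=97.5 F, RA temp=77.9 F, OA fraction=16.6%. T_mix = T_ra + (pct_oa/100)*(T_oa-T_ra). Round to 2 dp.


T_mix = 77.9 + (16.6/100)*(97.5-77.9) = 81.15 F

81.15 F


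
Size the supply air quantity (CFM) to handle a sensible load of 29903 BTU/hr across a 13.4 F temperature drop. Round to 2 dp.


CFM = 29903 / (1.08 * 13.4) = 2066.27

2066.27 CFM


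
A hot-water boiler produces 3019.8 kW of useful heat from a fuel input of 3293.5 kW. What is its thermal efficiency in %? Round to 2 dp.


eta = (3019.8/3293.5)*100 = 91.69 %

91.69 %


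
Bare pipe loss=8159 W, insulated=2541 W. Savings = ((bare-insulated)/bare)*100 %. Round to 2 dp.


Savings = ((8159-2541)/8159)*100 = 68.86 %

68.86 %


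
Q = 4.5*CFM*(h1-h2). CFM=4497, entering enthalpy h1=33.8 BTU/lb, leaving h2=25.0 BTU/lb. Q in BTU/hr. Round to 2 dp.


Q = 4.5 * 4497 * (33.8 - 25.0) = 178081.20 BTU/hr

178081.20 BTU/hr


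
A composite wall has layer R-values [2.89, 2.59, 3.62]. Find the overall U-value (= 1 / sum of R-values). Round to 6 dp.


R_total = 2.89 + 2.59 + 3.62 = 9.10
U = 1/9.10 = 0.109890

0.109890


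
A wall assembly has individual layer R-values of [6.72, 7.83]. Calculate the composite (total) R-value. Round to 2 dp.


R_total = 6.72 + 7.83 = 14.55

14.55


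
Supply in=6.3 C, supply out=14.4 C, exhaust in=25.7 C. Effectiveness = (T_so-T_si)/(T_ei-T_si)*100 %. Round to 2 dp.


eff = (14.4-6.3)/(25.7-6.3)*100 = 41.75 %

41.75 %


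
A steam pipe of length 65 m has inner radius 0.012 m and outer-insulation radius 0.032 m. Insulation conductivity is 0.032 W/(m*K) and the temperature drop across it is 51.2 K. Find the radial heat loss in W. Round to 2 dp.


Q = 2*pi*0.032*65*51.2/ln(0.032/0.012) = 682.21 W

682.21 W


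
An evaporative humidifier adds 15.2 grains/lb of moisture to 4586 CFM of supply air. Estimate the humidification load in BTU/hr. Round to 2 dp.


Q = 0.68 * 4586 * 15.2 = 47400.90 BTU/hr

47400.90 BTU/hr


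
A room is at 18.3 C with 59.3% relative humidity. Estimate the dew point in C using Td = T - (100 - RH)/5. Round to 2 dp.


Td = 18.3 - (100-59.3)/5 = 10.16 C

10.16 C


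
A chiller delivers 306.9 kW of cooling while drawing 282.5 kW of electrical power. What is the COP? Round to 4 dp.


COP = 306.9 / 282.5 = 1.0864

1.0864


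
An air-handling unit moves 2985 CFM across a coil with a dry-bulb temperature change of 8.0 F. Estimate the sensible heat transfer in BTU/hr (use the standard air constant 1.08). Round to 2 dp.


Q = 1.08 * 2985 * 8.0 = 25790.40 BTU/hr

25790.40 BTU/hr


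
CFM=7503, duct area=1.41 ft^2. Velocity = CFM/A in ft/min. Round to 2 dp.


V = 7503 / 1.41 = 5321.28 ft/min

5321.28 ft/min


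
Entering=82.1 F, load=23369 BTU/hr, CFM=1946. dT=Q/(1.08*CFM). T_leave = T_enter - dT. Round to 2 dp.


dT = 23369/(1.08*1946) = 11.1192
T_leave = 82.1 - 11.1192 = 70.98 F

70.98 F


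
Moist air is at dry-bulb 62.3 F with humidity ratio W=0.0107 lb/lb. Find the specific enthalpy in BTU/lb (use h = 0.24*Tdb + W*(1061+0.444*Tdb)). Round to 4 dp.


h = 0.24*62.3 + 0.0107*(1061+0.444*62.3) = 26.6007 BTU/lb

26.6007 BTU/lb


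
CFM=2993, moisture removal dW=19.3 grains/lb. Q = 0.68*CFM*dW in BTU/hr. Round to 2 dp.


Q = 0.68 * 2993 * 19.3 = 39280.13 BTU/hr

39280.13 BTU/hr


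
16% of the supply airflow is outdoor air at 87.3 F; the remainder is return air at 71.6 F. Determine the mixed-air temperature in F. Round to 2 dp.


T_mix = 0.16*87.3 + 0.84*71.6 = 74.11 F

74.11 F


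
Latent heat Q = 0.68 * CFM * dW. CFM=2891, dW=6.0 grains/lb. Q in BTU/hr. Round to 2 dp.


Q = 0.68 * 2891 * 6.0 = 11795.28 BTU/hr

11795.28 BTU/hr


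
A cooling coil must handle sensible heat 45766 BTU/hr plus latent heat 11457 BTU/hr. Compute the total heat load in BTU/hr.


Qt = 45766 + 11457 = 57223 BTU/hr

57223 BTU/hr


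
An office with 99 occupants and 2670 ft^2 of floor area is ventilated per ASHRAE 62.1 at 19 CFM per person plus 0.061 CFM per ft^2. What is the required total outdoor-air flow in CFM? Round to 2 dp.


Total = 99*19 + 2670*0.061 = 2043.87 CFM

2043.87 CFM


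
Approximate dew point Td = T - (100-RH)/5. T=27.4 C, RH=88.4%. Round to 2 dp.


Td = 27.4 - (100-88.4)/5 = 25.08 C

25.08 C


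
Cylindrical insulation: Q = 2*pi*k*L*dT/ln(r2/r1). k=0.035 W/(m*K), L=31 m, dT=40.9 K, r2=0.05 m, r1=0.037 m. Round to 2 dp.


Q = 2*pi*0.035*31*40.9/ln(0.05/0.037) = 926.01 W

926.01 W


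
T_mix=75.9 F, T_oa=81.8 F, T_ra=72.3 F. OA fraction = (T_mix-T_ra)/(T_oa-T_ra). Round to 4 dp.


frac = (75.9 - 72.3) / (81.8 - 72.3) = 0.3789

0.3789


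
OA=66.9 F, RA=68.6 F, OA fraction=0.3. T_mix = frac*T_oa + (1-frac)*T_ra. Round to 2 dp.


T_mix = 0.3*66.9 + 0.7*68.6 = 68.09 F

68.09 F


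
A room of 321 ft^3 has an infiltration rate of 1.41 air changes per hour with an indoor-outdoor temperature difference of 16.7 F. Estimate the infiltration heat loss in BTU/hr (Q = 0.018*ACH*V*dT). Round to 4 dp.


Q = 0.018 * 1.41 * 321 * 16.7 = 136.0546 BTU/hr

136.0546 BTU/hr


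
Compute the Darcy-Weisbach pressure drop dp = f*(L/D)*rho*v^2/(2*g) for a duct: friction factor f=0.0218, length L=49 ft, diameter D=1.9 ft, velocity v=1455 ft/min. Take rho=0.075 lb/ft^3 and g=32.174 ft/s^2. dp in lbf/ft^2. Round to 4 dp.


v_fps = 1455/60 = 24.25 ft/s
dp = 0.0218*(49/1.9)*0.075*24.25^2/(2*32.174) = 0.3853 lbf/ft^2

0.3853 lbf/ft^2


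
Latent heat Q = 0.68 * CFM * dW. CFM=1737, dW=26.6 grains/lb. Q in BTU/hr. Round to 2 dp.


Q = 0.68 * 1737 * 26.6 = 31418.86 BTU/hr

31418.86 BTU/hr


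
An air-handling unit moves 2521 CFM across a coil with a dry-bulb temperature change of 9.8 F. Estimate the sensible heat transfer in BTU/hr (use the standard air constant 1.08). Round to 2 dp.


Q = 1.08 * 2521 * 9.8 = 26682.26 BTU/hr

26682.26 BTU/hr


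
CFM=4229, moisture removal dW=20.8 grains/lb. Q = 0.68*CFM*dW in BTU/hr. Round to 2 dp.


Q = 0.68 * 4229 * 20.8 = 59814.98 BTU/hr

59814.98 BTU/hr


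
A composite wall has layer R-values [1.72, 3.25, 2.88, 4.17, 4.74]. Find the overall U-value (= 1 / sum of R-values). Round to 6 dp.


R_total = 1.72 + 3.25 + 2.88 + 4.17 + 4.74 = 16.76
U = 1/16.76 = 0.059666

0.059666


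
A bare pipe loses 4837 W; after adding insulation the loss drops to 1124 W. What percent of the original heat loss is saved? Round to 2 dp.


Savings = ((4837-1124)/4837)*100 = 76.76 %

76.76 %


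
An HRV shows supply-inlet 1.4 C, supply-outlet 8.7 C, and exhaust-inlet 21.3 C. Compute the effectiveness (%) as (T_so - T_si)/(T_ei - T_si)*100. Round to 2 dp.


eff = (8.7-1.4)/(21.3-1.4)*100 = 36.68 %

36.68 %


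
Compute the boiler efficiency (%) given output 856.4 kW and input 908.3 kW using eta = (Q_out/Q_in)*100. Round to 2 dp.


eta = (856.4/908.3)*100 = 94.29 %

94.29 %


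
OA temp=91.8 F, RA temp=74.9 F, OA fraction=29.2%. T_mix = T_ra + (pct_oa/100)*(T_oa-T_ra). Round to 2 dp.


T_mix = 74.9 + (29.2/100)*(91.8-74.9) = 79.83 F

79.83 F


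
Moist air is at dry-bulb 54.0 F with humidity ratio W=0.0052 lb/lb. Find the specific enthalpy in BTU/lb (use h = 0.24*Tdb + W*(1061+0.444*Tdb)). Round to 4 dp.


h = 0.24*54.0 + 0.0052*(1061+0.444*54.0) = 18.6019 BTU/lb

18.6019 BTU/lb


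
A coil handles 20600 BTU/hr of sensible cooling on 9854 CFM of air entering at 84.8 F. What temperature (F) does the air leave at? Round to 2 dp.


dT = 20600/(1.08*9854) = 1.9357
T_leave = 84.8 - 1.9357 = 82.86 F

82.86 F


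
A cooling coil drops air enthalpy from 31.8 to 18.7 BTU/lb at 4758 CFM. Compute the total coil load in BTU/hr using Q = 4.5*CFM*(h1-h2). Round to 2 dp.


Q = 4.5 * 4758 * (31.8 - 18.7) = 280484.10 BTU/hr

280484.10 BTU/hr


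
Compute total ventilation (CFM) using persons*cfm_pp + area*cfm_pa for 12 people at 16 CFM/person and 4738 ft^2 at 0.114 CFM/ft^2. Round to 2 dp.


Total = 12*16 + 4738*0.114 = 732.13 CFM

732.13 CFM


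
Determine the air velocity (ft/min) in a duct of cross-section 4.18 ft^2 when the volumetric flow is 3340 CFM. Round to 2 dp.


V = 3340 / 4.18 = 799.04 ft/min

799.04 ft/min


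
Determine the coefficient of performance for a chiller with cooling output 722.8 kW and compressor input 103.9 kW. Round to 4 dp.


COP = 722.8 / 103.9 = 6.9567

6.9567


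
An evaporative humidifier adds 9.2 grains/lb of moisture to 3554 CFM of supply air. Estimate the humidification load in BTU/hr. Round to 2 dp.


Q = 0.68 * 3554 * 9.2 = 22233.82 BTU/hr

22233.82 BTU/hr


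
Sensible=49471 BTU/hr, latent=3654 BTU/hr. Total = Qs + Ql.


Qt = 49471 + 3654 = 53125 BTU/hr

53125 BTU/hr


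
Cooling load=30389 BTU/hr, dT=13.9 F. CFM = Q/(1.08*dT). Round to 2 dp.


CFM = 30389 / (1.08 * 13.9) = 2024.31

2024.31 CFM


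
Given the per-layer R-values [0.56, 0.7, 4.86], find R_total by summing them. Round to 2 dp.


R_total = 0.56 + 0.7 + 4.86 = 6.12

6.12


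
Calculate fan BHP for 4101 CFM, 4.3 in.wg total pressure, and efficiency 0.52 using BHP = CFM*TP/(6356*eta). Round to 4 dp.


BHP = 4101 * 4.3 / (6356 * 0.52) = 5.3354 hp

5.3354 hp


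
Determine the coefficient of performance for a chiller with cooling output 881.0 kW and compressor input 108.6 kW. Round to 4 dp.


COP = 881.0 / 108.6 = 8.1123

8.1123


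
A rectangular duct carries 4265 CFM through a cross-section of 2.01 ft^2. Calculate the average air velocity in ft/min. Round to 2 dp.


V = 4265 / 2.01 = 2121.89 ft/min

2121.89 ft/min


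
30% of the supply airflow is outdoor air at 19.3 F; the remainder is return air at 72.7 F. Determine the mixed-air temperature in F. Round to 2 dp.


T_mix = 0.3*19.3 + 0.7*72.7 = 56.68 F

56.68 F


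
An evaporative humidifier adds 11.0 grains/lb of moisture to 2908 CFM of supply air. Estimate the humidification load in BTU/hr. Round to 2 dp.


Q = 0.68 * 2908 * 11.0 = 21751.84 BTU/hr

21751.84 BTU/hr


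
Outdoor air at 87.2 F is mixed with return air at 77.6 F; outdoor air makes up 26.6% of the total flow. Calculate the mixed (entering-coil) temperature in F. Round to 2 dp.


T_mix = 77.6 + (26.6/100)*(87.2-77.6) = 80.15 F

80.15 F


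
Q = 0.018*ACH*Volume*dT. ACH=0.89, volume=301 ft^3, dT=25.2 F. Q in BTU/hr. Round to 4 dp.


Q = 0.018 * 0.89 * 301 * 25.2 = 121.5149 BTU/hr

121.5149 BTU/hr


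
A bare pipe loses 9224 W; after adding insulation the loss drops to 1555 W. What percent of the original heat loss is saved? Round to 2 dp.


Savings = ((9224-1555)/9224)*100 = 83.14 %

83.14 %


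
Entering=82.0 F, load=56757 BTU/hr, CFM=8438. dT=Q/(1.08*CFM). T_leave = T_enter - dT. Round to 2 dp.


dT = 56757/(1.08*8438) = 6.2281
T_leave = 82.0 - 6.2281 = 75.77 F

75.77 F


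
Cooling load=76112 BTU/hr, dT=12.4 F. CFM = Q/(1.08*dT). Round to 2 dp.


CFM = 76112 / (1.08 * 12.4) = 5683.39

5683.39 CFM


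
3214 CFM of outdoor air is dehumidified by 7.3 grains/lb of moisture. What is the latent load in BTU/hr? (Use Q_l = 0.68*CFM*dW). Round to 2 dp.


Q = 0.68 * 3214 * 7.3 = 15954.30 BTU/hr

15954.30 BTU/hr


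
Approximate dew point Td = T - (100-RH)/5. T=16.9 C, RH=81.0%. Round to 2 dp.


Td = 16.9 - (100-81.0)/5 = 13.10 C

13.10 C


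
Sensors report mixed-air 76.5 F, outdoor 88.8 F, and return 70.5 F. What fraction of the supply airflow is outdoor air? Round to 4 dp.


frac = (76.5 - 70.5) / (88.8 - 70.5) = 0.3279

0.3279


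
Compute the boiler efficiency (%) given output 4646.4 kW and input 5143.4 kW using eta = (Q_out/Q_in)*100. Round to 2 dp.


eta = (4646.4/5143.4)*100 = 90.34 %

90.34 %


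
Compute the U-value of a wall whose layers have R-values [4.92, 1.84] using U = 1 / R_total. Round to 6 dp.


R_total = 4.92 + 1.84 = 6.76
U = 1/6.76 = 0.147929

0.147929


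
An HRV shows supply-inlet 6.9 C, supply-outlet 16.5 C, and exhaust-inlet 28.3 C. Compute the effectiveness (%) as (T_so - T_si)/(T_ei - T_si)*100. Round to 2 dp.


eff = (16.5-6.9)/(28.3-6.9)*100 = 44.86 %

44.86 %


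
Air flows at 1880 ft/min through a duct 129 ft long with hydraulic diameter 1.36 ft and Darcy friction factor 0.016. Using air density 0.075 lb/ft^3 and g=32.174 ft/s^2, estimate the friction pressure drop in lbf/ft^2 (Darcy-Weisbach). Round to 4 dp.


v_fps = 1880/60 = 31.3333 ft/s
dp = 0.016*(129/1.36)*0.075*31.3333^2/(2*32.174) = 1.7366 lbf/ft^2

1.7366 lbf/ft^2


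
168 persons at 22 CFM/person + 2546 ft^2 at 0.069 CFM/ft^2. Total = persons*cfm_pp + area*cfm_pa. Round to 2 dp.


Total = 168*22 + 2546*0.069 = 3871.67 CFM

3871.67 CFM


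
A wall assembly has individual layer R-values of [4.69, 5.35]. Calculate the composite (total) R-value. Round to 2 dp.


R_total = 4.69 + 5.35 = 10.04

10.04


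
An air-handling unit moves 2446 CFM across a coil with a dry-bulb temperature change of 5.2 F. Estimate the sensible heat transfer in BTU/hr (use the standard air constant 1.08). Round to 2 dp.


Q = 1.08 * 2446 * 5.2 = 13736.74 BTU/hr

13736.74 BTU/hr


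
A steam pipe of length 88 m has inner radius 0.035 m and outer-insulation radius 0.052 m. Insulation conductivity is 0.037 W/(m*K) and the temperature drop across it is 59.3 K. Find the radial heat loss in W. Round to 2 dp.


Q = 2*pi*0.037*88*59.3/ln(0.052/0.035) = 3064.35 W

3064.35 W


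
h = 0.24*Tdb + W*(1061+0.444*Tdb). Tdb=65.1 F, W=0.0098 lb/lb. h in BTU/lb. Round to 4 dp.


h = 0.24*65.1 + 0.0098*(1061+0.444*65.1) = 26.3051 BTU/lb

26.3051 BTU/lb


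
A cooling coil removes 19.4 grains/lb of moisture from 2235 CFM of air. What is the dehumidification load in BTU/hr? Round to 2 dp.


Q = 0.68 * 2235 * 19.4 = 29484.12 BTU/hr

29484.12 BTU/hr


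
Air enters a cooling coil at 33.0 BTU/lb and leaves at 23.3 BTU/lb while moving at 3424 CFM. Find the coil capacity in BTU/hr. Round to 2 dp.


Q = 4.5 * 3424 * (33.0 - 23.3) = 149457.60 BTU/hr

149457.60 BTU/hr


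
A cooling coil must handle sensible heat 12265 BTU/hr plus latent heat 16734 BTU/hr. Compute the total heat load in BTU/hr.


Qt = 12265 + 16734 = 28999 BTU/hr

28999 BTU/hr


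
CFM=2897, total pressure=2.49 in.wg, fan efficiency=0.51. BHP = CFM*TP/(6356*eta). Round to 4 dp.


BHP = 2897 * 2.49 / (6356 * 0.51) = 2.2253 hp

2.2253 hp


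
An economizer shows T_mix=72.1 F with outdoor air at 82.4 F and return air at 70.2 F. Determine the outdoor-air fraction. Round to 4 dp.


frac = (72.1 - 70.2) / (82.4 - 70.2) = 0.1557

0.1557


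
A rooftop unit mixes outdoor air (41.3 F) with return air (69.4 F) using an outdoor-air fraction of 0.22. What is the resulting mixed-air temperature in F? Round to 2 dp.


T_mix = 0.22*41.3 + 0.78*69.4 = 63.22 F

63.22 F


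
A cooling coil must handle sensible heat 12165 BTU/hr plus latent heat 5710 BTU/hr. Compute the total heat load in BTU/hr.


Qt = 12165 + 5710 = 17875 BTU/hr

17875 BTU/hr


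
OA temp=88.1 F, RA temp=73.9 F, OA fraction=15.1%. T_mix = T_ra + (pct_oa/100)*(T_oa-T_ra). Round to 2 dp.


T_mix = 73.9 + (15.1/100)*(88.1-73.9) = 76.04 F

76.04 F


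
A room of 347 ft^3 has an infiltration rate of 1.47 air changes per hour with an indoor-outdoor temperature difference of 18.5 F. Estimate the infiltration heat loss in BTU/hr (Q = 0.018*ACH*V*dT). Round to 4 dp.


Q = 0.018 * 1.47 * 347 * 18.5 = 169.8600 BTU/hr

169.8600 BTU/hr


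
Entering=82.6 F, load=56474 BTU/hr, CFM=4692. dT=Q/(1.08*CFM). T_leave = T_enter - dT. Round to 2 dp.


dT = 56474/(1.08*4692) = 11.1447
T_leave = 82.6 - 11.1447 = 71.46 F

71.46 F


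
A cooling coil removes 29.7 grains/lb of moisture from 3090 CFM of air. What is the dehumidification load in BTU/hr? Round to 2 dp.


Q = 0.68 * 3090 * 29.7 = 62405.64 BTU/hr

62405.64 BTU/hr


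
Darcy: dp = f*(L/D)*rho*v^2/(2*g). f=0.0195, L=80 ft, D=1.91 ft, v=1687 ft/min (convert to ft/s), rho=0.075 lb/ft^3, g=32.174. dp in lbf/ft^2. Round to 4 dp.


v_fps = 1687/60 = 28.1167 ft/s
dp = 0.0195*(80/1.91)*0.075*28.1167^2/(2*32.174) = 0.7526 lbf/ft^2

0.7526 lbf/ft^2


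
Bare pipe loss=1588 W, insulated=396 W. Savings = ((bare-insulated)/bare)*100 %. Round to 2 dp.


Savings = ((1588-396)/1588)*100 = 75.06 %

75.06 %


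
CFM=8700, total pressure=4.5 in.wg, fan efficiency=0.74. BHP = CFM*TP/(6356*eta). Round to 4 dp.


BHP = 8700 * 4.5 / (6356 * 0.74) = 8.3237 hp

8.3237 hp


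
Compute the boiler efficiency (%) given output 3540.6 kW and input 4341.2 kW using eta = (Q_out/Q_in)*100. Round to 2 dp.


eta = (3540.6/4341.2)*100 = 81.56 %

81.56 %


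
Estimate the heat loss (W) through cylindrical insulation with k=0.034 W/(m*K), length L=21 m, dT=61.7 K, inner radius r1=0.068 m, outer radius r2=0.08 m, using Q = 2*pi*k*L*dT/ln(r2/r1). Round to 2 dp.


Q = 2*pi*0.034*21*61.7/ln(0.08/0.068) = 1703.18 W

1703.18 W


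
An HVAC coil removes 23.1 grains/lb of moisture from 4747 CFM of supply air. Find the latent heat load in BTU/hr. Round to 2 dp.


Q = 0.68 * 4747 * 23.1 = 74565.88 BTU/hr

74565.88 BTU/hr


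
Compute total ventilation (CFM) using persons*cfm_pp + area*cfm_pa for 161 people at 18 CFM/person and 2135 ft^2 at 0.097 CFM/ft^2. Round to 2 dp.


Total = 161*18 + 2135*0.097 = 3105.10 CFM

3105.10 CFM


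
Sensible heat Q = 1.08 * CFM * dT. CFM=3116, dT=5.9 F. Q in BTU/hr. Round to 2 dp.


Q = 1.08 * 3116 * 5.9 = 19855.15 BTU/hr

19855.15 BTU/hr


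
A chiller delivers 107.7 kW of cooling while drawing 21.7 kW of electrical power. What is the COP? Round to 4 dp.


COP = 107.7 / 21.7 = 4.9631

4.9631


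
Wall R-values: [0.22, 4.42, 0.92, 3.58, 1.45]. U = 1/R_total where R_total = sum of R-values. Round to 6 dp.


R_total = 0.22 + 4.42 + 0.92 + 3.58 + 1.45 = 10.59
U = 1/10.59 = 0.094429

0.094429


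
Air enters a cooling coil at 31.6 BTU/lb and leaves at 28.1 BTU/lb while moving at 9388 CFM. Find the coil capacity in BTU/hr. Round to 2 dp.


Q = 4.5 * 9388 * (31.6 - 28.1) = 147861.00 BTU/hr

147861.00 BTU/hr


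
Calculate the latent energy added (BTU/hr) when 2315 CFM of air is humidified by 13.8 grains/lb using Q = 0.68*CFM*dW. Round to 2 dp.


Q = 0.68 * 2315 * 13.8 = 21723.96 BTU/hr

21723.96 BTU/hr


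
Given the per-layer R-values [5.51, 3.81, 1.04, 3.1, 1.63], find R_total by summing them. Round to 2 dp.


R_total = 5.51 + 3.81 + 1.04 + 3.1 + 1.63 = 15.09

15.09


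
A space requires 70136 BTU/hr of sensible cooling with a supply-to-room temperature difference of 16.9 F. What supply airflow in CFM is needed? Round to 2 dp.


CFM = 70136 / (1.08 * 16.9) = 3842.65

3842.65 CFM


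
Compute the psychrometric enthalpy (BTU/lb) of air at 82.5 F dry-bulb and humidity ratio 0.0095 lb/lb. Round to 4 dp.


h = 0.24*82.5 + 0.0095*(1061+0.444*82.5) = 30.2275 BTU/lb

30.2275 BTU/lb


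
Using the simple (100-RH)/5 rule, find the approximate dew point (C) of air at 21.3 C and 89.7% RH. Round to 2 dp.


Td = 21.3 - (100-89.7)/5 = 19.24 C

19.24 C


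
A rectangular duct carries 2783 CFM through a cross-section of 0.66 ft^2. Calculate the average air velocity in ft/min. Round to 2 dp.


V = 2783 / 0.66 = 4216.67 ft/min

4216.67 ft/min


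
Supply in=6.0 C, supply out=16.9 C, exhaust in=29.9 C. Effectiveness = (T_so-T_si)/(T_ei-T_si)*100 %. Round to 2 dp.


eff = (16.9-6.0)/(29.9-6.0)*100 = 45.61 %

45.61 %


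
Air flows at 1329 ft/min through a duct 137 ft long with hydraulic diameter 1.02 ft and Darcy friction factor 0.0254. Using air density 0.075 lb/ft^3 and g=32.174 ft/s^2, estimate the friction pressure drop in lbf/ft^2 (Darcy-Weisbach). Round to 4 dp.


v_fps = 1329/60 = 22.15 ft/s
dp = 0.0254*(137/1.02)*0.075*22.15^2/(2*32.174) = 1.9509 lbf/ft^2

1.9509 lbf/ft^2


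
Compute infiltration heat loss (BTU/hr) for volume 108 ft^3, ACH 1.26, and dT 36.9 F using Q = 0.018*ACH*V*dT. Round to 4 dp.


Q = 0.018 * 1.26 * 108 * 36.9 = 90.3843 BTU/hr

90.3843 BTU/hr


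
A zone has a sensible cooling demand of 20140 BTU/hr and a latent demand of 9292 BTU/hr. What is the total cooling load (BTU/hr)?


Qt = 20140 + 9292 = 29432 BTU/hr

29432 BTU/hr


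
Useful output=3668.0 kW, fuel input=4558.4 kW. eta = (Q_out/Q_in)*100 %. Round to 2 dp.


eta = (3668.0/4558.4)*100 = 80.47 %

80.47 %


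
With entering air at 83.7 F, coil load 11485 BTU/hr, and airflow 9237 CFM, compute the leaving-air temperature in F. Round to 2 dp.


dT = 11485/(1.08*9237) = 1.1513
T_leave = 83.7 - 1.1513 = 82.55 F

82.55 F


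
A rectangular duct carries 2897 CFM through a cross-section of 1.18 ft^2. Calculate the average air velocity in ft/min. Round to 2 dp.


V = 2897 / 1.18 = 2455.08 ft/min

2455.08 ft/min


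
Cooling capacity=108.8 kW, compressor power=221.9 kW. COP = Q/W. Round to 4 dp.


COP = 108.8 / 221.9 = 0.4903

0.4903


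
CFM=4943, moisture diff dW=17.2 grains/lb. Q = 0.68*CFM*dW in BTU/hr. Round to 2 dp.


Q = 0.68 * 4943 * 17.2 = 57813.33 BTU/hr

57813.33 BTU/hr


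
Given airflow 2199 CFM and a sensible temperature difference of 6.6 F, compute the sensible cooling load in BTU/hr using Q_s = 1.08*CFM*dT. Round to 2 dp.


Q = 1.08 * 2199 * 6.6 = 15674.47 BTU/hr

15674.47 BTU/hr


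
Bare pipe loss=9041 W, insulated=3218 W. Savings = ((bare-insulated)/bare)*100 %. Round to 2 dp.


Savings = ((9041-3218)/9041)*100 = 64.41 %

64.41 %


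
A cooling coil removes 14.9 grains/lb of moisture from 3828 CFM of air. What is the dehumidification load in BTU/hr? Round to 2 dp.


Q = 0.68 * 3828 * 14.9 = 38785.30 BTU/hr

38785.30 BTU/hr


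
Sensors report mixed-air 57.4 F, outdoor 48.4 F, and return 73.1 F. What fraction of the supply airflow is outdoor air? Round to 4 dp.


frac = (57.4 - 73.1) / (48.4 - 73.1) = 0.6356

0.6356
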